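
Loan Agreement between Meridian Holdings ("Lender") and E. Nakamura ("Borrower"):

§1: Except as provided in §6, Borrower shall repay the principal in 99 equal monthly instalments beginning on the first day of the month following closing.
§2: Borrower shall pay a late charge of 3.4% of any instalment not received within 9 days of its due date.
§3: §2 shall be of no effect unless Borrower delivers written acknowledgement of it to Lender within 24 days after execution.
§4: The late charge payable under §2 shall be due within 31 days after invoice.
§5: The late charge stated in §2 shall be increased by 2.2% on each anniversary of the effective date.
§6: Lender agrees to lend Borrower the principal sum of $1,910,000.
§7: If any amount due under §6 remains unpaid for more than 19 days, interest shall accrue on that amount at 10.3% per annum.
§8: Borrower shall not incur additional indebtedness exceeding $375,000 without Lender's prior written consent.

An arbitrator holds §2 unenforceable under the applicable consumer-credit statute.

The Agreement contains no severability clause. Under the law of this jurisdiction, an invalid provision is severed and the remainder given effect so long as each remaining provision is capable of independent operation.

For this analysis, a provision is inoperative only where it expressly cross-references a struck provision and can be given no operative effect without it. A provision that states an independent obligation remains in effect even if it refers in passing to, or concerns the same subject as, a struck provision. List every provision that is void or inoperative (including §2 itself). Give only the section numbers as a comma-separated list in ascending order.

§2 is struck. §3 has no operative effect of its own apart from §2 and is therefore inoperative. §4 operates only by reference to §2, so it falls with §2. §5 operates only by reference to §2, so it falls with §2. Under the stated default rule, only provisions that cannot operate independently fall away; the rest are enforced. §1, §6, §7, and §8 remain in effect.

2, 3, 4, 5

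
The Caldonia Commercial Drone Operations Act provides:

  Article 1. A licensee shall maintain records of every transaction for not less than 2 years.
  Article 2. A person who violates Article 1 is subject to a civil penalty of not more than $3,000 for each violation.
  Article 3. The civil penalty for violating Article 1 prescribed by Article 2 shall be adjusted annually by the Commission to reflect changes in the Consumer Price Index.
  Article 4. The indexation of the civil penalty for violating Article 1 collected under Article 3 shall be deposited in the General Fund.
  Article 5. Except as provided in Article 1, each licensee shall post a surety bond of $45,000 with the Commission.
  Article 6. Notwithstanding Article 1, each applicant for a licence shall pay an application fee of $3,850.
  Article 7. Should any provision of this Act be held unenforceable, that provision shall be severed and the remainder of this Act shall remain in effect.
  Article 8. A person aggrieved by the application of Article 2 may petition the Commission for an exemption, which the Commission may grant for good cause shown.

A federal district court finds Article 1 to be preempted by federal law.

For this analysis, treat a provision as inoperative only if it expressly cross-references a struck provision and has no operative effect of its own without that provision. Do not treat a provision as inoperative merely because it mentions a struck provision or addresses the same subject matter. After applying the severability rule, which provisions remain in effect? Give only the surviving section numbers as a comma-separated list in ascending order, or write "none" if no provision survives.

5, 6, 7

Article 1 is struck. Article 2 has no operative effect of its own apart from Article 1 and is therefore inoperative. Article 3 operates only by reference to Article 2, so it falls with Article 2. Article 8 merely fixes the exemption procedure for Article 2; with Article 2 gone it has nothing to operate on and falls away. The whole of Article 4 is the disposition of the indexation of the civil penalty for violating Article 1, defined by reference to Article 3, so Article 4 cannot stand once Article 3 is removed. Article 5 mentions Article 1 but its own obligation stands independently of Article 1, so Article 5 is not affected. Article 6 mentions Article 1 but its own obligation stands independently of Article 1, so Article 6 is not affected. Article 7 is a severability clause and preserves every provision that can still be given independent effect. That leaves Article 5, Article 6, and Article 7 in effect.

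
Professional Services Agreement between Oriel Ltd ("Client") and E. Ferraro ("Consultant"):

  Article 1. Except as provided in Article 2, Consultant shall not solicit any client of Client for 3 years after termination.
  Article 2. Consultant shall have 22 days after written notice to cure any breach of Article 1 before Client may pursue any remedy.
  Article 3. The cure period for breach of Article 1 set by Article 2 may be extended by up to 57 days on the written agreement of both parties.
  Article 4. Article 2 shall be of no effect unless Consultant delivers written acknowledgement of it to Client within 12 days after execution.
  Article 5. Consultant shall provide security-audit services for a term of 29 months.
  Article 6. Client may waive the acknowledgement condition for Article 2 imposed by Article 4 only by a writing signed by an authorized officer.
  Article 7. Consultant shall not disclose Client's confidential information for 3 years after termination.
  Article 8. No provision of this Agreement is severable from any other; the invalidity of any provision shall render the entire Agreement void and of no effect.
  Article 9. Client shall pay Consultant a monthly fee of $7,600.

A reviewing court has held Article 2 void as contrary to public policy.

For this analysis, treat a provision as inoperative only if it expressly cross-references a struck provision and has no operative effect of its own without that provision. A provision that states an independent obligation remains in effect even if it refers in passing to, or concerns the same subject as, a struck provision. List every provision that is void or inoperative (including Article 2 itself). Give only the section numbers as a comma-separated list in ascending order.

Article 2 is struck. Article 3 operates only by reference to Article 2, so it falls with Article 2. The only function of Article 4 is the acknowledgement condition for Article 2, so it cannot stand once Article 2 is removed. Article 6 operates only by reference to Article 4, so it falls with Article 4. Article 8 provides that the Agreement is not severable, so the invalidity of any one provision voids the entire Agreement. No provision of the Agreement survives.

1, 2, 3, 4, 5, 6, 7, 8, 9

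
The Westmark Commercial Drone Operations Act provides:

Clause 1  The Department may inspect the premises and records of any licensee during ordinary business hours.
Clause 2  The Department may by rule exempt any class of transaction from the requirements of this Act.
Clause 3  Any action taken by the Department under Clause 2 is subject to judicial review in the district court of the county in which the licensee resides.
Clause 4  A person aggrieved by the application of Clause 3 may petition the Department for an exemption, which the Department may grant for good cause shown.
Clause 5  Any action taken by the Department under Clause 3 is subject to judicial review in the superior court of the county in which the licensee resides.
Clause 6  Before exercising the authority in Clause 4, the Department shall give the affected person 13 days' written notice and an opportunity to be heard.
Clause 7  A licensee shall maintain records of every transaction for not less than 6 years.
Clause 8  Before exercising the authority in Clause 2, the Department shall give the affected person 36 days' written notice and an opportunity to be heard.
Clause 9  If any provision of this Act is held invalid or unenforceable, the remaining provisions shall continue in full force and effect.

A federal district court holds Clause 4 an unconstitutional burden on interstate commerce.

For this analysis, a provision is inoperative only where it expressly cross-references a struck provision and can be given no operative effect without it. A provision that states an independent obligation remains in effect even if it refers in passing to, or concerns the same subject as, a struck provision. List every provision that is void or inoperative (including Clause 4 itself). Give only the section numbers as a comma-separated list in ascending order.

Clause 4 is struck. Clause 6 has no operative effect of its own apart from Clause 4 and is therefore inoperative. Under the severability clause in Clause 9, the remaining provisions continue in force. Clause 1, Clause 2, Clause 3, Clause 5, Clause 7, Clause 8, and Clause 9 remain in effect.

4, 6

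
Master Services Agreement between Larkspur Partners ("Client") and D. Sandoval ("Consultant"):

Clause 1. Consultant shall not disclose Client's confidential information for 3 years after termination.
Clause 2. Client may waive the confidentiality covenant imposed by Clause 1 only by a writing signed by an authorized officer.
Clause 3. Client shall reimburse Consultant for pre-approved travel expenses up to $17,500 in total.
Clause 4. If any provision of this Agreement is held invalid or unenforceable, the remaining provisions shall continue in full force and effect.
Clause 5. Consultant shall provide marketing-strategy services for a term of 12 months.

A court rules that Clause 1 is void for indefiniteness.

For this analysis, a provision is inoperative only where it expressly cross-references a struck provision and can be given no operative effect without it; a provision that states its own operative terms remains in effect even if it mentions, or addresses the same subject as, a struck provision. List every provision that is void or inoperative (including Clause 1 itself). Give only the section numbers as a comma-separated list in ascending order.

Clause 1 is struck. Clause 2 operates only by reference to Clause 1, so it falls with Clause 1. Under the severability clause in Clause 4, the remaining provisions continue in force. The provisions still in force are Clause 3, Clause 4, and Clause 5.

1, 2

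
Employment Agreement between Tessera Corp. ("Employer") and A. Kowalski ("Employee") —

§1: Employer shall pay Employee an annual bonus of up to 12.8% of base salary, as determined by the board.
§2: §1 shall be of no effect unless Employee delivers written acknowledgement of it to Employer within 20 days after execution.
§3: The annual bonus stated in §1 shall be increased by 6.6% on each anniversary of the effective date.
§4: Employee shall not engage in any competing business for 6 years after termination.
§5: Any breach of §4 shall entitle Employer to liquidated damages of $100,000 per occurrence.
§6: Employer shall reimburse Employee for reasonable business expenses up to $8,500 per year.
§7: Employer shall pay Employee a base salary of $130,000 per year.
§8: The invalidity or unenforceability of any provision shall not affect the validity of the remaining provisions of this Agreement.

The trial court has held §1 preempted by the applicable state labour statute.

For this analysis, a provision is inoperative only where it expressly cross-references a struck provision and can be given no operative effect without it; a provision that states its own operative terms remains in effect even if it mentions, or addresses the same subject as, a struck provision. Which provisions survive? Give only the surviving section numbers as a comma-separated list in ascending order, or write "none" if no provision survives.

§1 is struck. §2 has no operative effect of its own apart from §1 and is therefore inoperative. §3 has no operative effect of its own apart from §1 and is therefore inoperative. §8 is a severability clause and preserves every provision that can still be given independent effect. The provisions still in force are §4, §5, §6, §7, and §8.

4, 5, 6, 7, 8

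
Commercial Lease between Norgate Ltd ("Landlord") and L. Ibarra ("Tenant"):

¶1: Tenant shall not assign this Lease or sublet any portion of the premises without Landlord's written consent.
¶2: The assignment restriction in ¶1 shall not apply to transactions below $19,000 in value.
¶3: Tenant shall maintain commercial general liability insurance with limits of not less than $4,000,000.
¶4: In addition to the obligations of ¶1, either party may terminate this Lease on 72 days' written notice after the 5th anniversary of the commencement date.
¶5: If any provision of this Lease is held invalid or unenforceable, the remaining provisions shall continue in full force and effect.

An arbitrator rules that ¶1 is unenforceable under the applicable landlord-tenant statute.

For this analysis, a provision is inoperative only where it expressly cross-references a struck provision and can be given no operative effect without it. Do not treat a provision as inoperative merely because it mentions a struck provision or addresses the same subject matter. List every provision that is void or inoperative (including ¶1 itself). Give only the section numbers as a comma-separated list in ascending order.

¶1 is struck. ¶2 operates only by reference to ¶1, so it falls with ¶1. Although ¶4 refers to ¶1, its operative terms do not depend on ¶1, so it remains in effect. Under the severability clause in ¶5, the remaining provisions continue in force. The provisions still in force are ¶3, ¶4, and ¶5.

1, 2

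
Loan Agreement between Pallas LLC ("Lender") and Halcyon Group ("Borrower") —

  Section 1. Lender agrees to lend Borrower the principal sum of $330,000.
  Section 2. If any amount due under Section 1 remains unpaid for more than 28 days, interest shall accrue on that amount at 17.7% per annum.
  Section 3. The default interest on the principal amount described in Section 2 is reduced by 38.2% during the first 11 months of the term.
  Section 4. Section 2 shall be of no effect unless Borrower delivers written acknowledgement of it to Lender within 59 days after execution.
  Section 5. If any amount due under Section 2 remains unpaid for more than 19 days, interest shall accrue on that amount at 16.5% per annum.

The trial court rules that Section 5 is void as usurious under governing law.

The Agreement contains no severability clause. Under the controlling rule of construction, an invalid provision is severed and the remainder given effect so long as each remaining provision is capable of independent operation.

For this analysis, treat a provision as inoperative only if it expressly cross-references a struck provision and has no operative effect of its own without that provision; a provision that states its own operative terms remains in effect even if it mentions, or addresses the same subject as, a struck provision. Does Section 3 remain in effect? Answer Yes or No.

Yes

Section 5 is struck. Nothing else in the Agreement is defined by reference to Section 5. Under the stated default rule, only provisions that cannot operate independently fall away; the rest are enforced. The provisions still in force are Section 1, Section 2, Section 3, and Section 4. Section 3 is among the surviving provisions, so the answer is yes.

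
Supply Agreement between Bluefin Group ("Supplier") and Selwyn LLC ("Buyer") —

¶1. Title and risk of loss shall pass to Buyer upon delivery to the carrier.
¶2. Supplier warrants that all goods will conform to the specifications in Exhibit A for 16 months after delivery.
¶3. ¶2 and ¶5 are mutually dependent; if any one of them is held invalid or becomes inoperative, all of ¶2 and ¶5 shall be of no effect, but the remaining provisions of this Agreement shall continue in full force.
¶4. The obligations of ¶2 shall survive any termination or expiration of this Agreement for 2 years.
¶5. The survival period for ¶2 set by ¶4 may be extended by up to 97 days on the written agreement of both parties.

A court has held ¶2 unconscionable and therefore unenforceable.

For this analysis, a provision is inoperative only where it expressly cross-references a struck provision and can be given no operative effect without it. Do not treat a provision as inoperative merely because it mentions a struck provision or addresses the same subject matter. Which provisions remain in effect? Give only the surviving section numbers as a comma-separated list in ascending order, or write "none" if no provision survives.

¶2 is struck. ¶4 merely fixes the survival period for ¶2; with ¶2 gone it has nothing to operate on and falls away. ¶5 operates only by reference to ¶4, so it falls with ¶4. ¶3 declares ¶2 and ¶5 mutually dependent; since one of them has fallen, all of them are of no effect. The remainder continues in force under ¶3. ¶1 and ¶3 remain in effect.

1, 3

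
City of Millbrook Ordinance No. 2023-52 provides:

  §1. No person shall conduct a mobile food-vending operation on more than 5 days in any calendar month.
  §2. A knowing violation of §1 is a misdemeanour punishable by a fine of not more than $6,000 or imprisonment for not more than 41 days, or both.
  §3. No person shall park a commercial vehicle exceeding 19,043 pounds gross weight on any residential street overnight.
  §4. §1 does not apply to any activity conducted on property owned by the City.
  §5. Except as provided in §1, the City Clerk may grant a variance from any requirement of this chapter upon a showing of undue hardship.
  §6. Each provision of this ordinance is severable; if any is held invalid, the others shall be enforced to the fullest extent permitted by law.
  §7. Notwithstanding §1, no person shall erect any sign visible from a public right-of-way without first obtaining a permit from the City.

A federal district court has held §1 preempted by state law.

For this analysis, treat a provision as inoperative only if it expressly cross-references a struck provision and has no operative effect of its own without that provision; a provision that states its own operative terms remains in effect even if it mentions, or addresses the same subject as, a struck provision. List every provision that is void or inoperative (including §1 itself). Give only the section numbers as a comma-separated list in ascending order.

1, 2, 4

§1 is struck. §2 operates only by reference to §1, so it falls with §1. The only function of §4 is the public-property exemption from §1, so it cannot stand once §1 is removed. §5 mentions §1 but its own obligation stands independently of §1, so §5 is not affected. §7 mentions §1 but its own obligation stands independently of §1, so §7 is not affected. §6 is a severability clause and preserves every provision that can still be given independent effect. The provisions still in force are §3, §5, §6, and §7.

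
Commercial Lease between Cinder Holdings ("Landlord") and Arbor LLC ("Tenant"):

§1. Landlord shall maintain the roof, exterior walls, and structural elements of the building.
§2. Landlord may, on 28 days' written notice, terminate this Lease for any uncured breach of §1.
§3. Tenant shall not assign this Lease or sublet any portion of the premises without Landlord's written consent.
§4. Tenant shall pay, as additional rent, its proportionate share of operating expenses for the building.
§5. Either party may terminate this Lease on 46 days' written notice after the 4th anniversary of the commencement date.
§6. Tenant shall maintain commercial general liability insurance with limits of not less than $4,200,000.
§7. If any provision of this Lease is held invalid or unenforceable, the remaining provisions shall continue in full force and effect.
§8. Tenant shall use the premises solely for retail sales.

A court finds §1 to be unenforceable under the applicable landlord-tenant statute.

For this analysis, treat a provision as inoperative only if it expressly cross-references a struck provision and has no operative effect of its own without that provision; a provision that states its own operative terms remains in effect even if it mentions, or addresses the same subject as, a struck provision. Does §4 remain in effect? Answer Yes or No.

Yes

§1 is struck. §2 operates only by reference to §1, so it falls with §1. Under the severability clause in §7, the remaining provisions continue in force. §3, §4, §5, §6, §7, and §8 remain in effect. §4 is among the surviving provisions, so the answer is yes.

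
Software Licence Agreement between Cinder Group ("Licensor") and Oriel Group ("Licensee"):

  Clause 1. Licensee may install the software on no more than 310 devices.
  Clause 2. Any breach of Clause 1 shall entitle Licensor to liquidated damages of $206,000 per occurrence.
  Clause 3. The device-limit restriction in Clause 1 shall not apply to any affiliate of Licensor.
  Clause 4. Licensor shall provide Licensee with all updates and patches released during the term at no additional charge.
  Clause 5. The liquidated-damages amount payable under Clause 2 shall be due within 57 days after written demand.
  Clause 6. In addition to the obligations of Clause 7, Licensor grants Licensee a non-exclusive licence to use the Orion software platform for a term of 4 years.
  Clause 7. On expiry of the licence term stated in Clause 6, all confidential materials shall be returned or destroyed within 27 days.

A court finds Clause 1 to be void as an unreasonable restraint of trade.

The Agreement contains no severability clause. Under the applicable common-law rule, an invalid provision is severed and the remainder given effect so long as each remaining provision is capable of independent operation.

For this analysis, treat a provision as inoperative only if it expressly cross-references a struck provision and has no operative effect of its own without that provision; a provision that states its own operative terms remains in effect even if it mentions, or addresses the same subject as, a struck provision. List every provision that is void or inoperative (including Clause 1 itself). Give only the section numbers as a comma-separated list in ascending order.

1, 2, 3, 5

Clause 1 is struck. Clause 2 operates only by reference to Clause 1, so it falls with Clause 1. The whole of Clause 3 is the carve-out from the device-limit restriction, defined by reference to Clause 1, so Clause 3 cannot stand once Clause 1 is removed. The whole of Clause 5 is the payment deadline for the liquidated-damages amount, defined by reference to Clause 2, so Clause 5 cannot stand once Clause 2 is removed. With no severability clause, the stated default rule severs what cannot stand and enforces each remaining provision that can operate on its own. That leaves Clause 4, Clause 6, and Clause 7 in effect.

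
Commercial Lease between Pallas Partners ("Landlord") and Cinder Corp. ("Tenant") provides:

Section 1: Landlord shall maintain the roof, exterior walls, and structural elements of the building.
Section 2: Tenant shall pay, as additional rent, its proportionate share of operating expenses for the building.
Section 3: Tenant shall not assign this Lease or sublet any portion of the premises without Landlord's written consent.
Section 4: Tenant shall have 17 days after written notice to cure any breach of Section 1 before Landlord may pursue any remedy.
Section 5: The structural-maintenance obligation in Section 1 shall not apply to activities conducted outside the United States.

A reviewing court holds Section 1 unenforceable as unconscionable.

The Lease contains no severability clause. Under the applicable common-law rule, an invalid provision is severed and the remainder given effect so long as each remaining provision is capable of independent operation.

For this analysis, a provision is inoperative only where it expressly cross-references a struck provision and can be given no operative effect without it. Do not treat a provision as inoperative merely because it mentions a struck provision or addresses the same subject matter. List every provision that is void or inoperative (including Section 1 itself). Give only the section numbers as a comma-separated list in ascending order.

Section 1 is struck. The only function of Section 4 is the cure period for breach of Section 1, so it cannot stand once Section 1 is removed. Section 5 operates only by reference to Section 1, so it falls with Section 1. Under the stated default rule, only provisions that cannot operate independently fall away; the rest are enforced. That leaves Section 2 and Section 3 in effect.

1, 4, 5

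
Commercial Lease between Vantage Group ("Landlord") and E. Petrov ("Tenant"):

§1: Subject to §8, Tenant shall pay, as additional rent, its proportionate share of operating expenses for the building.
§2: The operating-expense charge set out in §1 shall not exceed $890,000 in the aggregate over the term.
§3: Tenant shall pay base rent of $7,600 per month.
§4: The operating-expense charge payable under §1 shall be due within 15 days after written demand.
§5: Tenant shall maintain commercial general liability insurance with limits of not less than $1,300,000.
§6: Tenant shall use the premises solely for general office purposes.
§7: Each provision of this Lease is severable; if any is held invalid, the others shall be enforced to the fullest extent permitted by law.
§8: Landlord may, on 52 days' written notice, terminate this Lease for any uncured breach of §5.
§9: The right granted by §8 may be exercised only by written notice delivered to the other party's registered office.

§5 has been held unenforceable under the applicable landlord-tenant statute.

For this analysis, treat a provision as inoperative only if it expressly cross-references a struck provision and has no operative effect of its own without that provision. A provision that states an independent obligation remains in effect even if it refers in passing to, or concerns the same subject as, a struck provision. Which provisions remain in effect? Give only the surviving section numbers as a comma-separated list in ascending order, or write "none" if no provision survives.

1, 2, 3, 4, 6, 7

§5 is struck. §8 operates only by reference to §5, so it falls with §5. §9 operates only by reference to §8, so it falls with §8. §1 mentions §8 but its own obligation stands independently of §8, so §1 is not affected. Under the severability clause in §7, the remaining provisions continue in force. The provisions still in force are §1, §2, §3, §4, §6, and §7.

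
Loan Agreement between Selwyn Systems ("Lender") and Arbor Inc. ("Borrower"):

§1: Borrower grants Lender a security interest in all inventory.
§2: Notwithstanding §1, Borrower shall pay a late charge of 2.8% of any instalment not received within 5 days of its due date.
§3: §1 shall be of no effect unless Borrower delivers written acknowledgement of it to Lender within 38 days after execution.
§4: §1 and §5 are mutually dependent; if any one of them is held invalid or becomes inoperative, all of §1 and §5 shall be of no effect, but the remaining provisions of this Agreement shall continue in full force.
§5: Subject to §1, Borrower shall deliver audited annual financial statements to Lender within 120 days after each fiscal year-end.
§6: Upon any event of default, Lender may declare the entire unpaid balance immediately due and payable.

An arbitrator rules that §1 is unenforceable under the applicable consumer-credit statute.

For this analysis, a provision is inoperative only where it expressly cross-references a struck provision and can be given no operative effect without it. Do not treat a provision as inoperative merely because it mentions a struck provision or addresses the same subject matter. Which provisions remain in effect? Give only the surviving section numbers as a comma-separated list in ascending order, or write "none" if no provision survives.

2, 4, 6

§1 is struck. §3 operates only by reference to §1, so it falls with §1. Although §2 refers to §1, its operative terms do not depend on §1, so it remains in effect. §4 declares §1 and §5 mutually dependent; since one of them has fallen, all of them are of no effect. That brings down §5 as well. The remainder continues in force under §4. The provisions still in force are §2, §4, and §6.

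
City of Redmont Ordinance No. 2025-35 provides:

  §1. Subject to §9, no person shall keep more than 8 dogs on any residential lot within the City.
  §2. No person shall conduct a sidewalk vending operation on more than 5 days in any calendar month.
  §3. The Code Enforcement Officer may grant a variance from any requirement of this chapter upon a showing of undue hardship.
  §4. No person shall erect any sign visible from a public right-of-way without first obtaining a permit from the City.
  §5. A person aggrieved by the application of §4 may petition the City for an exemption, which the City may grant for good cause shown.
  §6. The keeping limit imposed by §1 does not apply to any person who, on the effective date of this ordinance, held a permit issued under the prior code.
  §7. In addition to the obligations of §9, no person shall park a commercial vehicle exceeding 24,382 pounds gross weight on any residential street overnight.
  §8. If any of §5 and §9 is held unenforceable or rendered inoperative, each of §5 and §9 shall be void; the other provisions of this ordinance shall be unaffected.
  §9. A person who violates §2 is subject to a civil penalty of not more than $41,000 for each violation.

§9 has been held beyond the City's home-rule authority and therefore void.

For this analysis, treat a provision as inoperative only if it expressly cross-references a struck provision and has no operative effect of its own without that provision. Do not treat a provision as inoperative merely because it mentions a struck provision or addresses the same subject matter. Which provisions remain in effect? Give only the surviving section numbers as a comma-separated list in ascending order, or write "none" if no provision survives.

§9 is struck. Although §1 refers to §9, its operative terms do not depend on §9, so it remains in effect. Although §7 refers to §9, its operative terms do not depend on §9, so it remains in effect. Nothing else in the ordinance is defined by reference to §9. §8 declares §5 and §9 mutually dependent; since one of them has fallen, all of them are of no effect. That brings down §5 as well. The remainder continues in force under §8. The provisions still in force are §1, §2, §3, §4, §6, §7, and §8.

1, 2, 3, 4, 6, 7, 8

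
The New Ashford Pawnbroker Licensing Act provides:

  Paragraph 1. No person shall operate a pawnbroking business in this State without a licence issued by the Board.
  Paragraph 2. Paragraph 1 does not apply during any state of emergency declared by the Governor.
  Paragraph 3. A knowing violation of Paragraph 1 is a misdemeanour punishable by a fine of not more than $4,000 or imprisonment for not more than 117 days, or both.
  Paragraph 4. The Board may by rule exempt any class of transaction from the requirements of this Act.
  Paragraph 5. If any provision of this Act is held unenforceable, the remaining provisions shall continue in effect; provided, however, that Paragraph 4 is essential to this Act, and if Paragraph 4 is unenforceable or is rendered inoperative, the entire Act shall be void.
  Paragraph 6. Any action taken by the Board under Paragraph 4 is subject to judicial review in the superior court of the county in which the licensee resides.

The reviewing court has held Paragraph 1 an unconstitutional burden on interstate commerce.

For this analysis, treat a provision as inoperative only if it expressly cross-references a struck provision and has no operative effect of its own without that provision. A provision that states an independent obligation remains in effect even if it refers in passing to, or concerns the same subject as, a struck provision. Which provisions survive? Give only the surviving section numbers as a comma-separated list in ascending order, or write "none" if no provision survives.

4, 5, 6

Paragraph 1 is struck. Paragraph 2 operates only by reference to Paragraph 1, so it falls with Paragraph 1. Paragraph 3 has no operative effect of its own apart from Paragraph 1 and is therefore inoperative. Paragraph 5 makes Paragraph 4 an essential term, but Paragraph 4 is unaffected, so the severability proviso in Paragraph 5 preserves the remaining provisions. That leaves Paragraph 4, Paragraph 5, and Paragraph 6 in effect.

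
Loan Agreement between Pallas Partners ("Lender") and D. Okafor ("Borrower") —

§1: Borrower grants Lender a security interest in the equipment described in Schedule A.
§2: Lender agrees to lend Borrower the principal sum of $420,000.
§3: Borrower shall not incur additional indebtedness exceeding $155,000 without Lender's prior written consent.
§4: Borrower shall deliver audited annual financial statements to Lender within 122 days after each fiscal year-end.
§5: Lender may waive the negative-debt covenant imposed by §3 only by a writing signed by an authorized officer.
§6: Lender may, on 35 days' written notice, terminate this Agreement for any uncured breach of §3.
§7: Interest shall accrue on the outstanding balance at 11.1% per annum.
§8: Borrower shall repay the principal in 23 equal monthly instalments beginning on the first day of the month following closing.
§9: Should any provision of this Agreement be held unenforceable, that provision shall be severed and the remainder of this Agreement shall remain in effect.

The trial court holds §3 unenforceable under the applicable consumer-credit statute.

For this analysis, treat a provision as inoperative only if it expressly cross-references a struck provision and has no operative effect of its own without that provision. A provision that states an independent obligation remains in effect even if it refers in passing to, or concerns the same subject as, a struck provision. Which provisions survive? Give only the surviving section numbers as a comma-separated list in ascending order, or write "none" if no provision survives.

§3 is struck. §5 merely fixes the waiver condition for §3; with §3 gone it has nothing to operate on and falls away. §6 operates only by reference to §3, so it falls with §3. Under the severability clause in §9, the remaining provisions continue in force. The provisions still in force are §1, §2, §4, §7, §8, and §9.

1, 2, 4, 7, 8, 9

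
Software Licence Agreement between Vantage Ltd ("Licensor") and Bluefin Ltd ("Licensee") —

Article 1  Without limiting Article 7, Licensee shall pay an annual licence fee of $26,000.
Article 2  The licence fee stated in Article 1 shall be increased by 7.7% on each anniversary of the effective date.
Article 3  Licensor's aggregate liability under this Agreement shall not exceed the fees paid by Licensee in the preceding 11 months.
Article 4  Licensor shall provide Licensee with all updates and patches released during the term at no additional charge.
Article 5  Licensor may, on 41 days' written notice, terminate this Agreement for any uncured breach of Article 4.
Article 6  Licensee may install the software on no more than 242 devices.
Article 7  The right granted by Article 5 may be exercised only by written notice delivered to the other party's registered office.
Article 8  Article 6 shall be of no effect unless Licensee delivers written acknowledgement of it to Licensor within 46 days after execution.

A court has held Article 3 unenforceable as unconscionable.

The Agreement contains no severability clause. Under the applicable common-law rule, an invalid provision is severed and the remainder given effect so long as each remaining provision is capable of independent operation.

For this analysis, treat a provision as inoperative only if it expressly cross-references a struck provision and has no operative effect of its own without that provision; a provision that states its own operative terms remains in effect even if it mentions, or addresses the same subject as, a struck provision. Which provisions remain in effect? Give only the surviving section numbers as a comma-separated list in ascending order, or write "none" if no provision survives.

1, 2, 4, 5, 6, 7, 8

Article 3 is struck. Nothing else in the Agreement is defined by reference to Article 3. Under the stated default rule, only provisions that cannot operate independently fall away; the rest are enforced. The provisions still in force are Article 1, Article 2, Article 4, Article 5, Article 6, Article 7, and Article 8.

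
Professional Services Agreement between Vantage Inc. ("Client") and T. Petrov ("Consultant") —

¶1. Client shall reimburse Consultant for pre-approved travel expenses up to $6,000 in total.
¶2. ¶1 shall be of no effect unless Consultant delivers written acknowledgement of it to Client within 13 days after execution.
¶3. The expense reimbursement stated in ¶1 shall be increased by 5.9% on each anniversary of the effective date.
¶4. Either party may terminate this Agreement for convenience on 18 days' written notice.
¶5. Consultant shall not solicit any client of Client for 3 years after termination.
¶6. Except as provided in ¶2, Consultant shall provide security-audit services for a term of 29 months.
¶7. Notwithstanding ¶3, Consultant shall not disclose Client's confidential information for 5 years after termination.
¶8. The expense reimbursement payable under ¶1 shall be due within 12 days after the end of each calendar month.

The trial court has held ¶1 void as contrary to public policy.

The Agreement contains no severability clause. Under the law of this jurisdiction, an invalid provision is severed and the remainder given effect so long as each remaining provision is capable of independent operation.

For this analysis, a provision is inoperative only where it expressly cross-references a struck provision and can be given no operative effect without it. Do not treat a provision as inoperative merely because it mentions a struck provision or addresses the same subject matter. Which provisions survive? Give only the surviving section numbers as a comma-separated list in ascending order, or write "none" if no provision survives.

¶1 is struck. ¶2 has no operative effect of its own apart from ¶1 and is therefore inoperative. ¶3 operates only by reference to ¶1, so it falls with ¶1. ¶8 has no operative effect of its own apart from ¶1 and is therefore inoperative. ¶7 mentions ¶3 but its own obligation stands independently of ¶3, so ¶7 is not affected. ¶6 mentions ¶2 but its own obligation stands independently of ¶2, so ¶6 is not affected. With no severability clause, the stated default rule severs what cannot stand and enforces each remaining provision that can operate on its own. ¶4, ¶5, ¶6, and ¶7 remain in effect.

4, 5, 6, 7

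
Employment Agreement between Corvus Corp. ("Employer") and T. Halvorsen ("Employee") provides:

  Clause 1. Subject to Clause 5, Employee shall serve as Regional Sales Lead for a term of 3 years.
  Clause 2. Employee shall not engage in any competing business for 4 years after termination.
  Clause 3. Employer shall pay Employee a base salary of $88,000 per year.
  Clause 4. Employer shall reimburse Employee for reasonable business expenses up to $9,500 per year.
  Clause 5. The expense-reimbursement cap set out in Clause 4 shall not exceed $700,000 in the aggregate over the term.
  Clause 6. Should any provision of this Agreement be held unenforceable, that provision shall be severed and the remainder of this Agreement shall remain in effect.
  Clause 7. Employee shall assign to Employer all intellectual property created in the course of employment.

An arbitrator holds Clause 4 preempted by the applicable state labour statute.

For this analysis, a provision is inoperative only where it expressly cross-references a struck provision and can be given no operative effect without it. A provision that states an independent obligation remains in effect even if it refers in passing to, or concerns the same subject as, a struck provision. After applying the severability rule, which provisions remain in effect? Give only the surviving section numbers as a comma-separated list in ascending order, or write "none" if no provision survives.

Clause 4 is struck. The whole of Clause 5 is the aggregate cap on the expense-reimbursement cap, defined by reference to Clause 4, so Clause 5 cannot stand once Clause 4 is removed. Clause 1 mentions Clause 5 but its own obligation stands independently of Clause 5, so Clause 1 is not affected. Clause 6 is a severability clause and preserves every provision that can still be given independent effect. Clause 1, Clause 2, Clause 3, Clause 6, and Clause 7 remain in effect.

1, 2, 3, 6, 7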